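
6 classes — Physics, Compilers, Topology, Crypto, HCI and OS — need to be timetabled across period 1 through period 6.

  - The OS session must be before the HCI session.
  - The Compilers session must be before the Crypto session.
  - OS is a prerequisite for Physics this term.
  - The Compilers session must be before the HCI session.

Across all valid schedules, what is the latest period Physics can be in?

period 6

Precedence pushes Physics to at least period 2.
Physics at period 6 is achievable: OS=period 1, Physics=period 6, Compilers=period 1, Crypto=period 2, Topology=period 1, HCI=period 2.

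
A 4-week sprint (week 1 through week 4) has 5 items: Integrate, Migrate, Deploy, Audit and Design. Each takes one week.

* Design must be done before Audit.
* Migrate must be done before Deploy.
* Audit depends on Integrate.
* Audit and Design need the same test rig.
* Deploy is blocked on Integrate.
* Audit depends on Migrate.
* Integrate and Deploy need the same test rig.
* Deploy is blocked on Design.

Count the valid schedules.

Splitting on Integrate: it can be week 1 (26), week 2 (21), week 3 (9). Listing each branch's schedules as (Migrate, Deploy, Audit, Design) by week number:
Integrate=week 1: (1,2,2,1) (1,2,3,1) (1,2,4,1) (1,3,2,1) (1,3,3,1) (1,3,3,2) (1,3,4,1) (1,3,4,2) (1,4,2,1) (1,4,3,1) (1,4,3,2) (1,4,4,1) (1,4,4,2) (1,4,4,3) (2,3,3,1) (2,3,3,2) (2,3,4,1) (2,3,4,2) (2,4,3,1) (2,4,3,2) (2,4,4,1) (2,4,4,2) (2,4,4,3) (3,4,4,1) (3,4,4,2) (3,4,4,3) — 26.
Integrate=week 2: (1,3,3,1) (1,3,3,2) (1,3,4,1) (1,3,4,2) (1,4,3,1) (1,4,3,2) (1,4,4,1) (1,4,4,2) (1,4,4,3) (2,3,3,1) (2,3,3,2) (2,3,4,1) (2,3,4,2) (2,4,3,1) (2,4,3,2) (2,4,4,1) (2,4,4,2) (2,4,4,3) (3,4,4,1) (3,4,4,2) (3,4,4,3) — 21.
Integrate=week 3: (1,4,4,1) (1,4,4,2) (1,4,4,3) (2,4,4,1) (2,4,4,2) (2,4,4,3) (3,4,4,1) (3,4,4,2) (3,4,4,3) — 9.
Summing: 26 + 21 + 9 = 56.

56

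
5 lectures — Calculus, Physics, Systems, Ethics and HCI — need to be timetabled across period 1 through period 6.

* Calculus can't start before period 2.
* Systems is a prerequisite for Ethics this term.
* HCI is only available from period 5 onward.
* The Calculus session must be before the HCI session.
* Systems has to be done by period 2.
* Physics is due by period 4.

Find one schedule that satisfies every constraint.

HCI=period 5; Systems=period 1; Physics=period 1; Calculus=period 2; Ethics=period 2

Checking: Systems(period 1) before Ethics(period 2); Calculus(period 2) before HCI(period 5); Systems=period 1 in [period 1,period 2]; HCI=period 5 in [period 5,period 6]; Calculus=period 2 in [period 2,period 6]; Physics=period 1 in [period 1,period 4].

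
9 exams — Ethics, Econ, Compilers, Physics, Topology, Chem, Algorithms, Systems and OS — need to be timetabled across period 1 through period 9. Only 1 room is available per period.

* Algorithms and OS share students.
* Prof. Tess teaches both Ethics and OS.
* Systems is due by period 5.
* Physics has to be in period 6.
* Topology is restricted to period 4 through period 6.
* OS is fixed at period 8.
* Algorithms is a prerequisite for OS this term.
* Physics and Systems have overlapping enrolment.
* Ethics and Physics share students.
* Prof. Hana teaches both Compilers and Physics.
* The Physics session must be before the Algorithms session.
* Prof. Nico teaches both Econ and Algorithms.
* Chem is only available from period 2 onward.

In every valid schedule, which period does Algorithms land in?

Physics is fixed at period 6 and must come before Algorithms, so Algorithms is at least period 7.
OS is fixed at period 8 and must come after Algorithms, so Algorithms is at most period 7.
So Algorithms must be period 7.

period 7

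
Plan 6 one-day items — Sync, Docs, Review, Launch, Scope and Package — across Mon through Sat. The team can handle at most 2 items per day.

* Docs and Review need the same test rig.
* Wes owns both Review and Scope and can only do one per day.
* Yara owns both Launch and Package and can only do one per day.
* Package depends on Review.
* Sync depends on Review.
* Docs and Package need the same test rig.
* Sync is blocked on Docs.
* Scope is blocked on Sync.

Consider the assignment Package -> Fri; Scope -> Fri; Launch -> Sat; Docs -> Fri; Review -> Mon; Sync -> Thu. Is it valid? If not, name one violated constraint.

No. The team can handle at most 2 items per day is not satisfied.

Wes owns both Review and Scope and can only do one per day — holds.
Package depends on Review — holds.
The team can handle at most 2 items per day — violated.
Scope is blocked on Sync — holds.
Sync is blocked on Docs — violated.
Docs and Package need the same test rig — violated.
Sync depends on Review — holds.
Yara owns both Launch and Package and can only do one per day — holds.
Docs and Review need the same test rig — holds.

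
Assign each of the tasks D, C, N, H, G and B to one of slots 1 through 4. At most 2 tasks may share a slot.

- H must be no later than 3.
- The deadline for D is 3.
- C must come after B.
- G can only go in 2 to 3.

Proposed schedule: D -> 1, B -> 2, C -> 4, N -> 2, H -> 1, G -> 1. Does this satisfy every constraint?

No — it violates: At most 2 tasks may share a slot

The deadline for D is 3 — holds.
C must come after B — holds.
At most 2 tasks may share a slot — violated.
G can only go in 2 to 3 — violated.
H must be no later than 3 — holds.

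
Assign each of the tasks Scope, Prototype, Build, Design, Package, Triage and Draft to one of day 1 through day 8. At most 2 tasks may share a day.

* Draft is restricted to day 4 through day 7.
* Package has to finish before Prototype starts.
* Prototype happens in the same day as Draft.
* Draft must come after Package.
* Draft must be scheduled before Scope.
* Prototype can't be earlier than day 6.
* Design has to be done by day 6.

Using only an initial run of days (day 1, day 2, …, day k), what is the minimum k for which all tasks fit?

The precedence chain requires at least 3 distinct days.
With at most 2 per day and 7 tasks, at least 4 days are needed.
Propagating the time windows through the other constraints, Scope can't land before day 7, so the schedule must run through at least day 7.
7 works (last occupied day: day 7): for example Draft in day 6, Prototype in day 6, Build in day 2, Package in day 1, Triage in day 2, Design in day 1, Scope in day 7.

7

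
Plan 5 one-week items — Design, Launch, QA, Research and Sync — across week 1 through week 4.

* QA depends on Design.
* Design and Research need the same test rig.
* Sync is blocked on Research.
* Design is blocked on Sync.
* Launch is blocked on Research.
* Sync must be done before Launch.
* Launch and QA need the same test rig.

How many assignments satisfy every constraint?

1

Enumerating: Research=week 1; QA=week 4; Sync=week 2; Design=week 3; Launch=week 3.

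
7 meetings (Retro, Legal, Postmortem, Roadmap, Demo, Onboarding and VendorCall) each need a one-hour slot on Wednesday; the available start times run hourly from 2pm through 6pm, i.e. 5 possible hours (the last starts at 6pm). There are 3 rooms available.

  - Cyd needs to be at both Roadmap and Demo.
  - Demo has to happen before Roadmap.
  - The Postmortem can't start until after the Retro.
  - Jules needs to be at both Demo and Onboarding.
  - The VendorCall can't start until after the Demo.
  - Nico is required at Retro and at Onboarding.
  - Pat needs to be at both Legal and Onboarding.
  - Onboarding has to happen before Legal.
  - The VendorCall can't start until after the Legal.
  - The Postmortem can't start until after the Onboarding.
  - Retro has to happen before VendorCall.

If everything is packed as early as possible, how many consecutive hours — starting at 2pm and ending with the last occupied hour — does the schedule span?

3 hours

The precedence chain requires at least 3 distinct hours.
With at most 3 per hour and 7 meetings, at least 3 hours are needed.
3 works (last occupied hour: 4pm): for example Roadmap -> 4pm, Legal -> 3pm, Demo -> 3pm, Postmortem -> 4pm, VendorCall -> 4pm, Onboarding -> 2pm, Retro -> 3pm.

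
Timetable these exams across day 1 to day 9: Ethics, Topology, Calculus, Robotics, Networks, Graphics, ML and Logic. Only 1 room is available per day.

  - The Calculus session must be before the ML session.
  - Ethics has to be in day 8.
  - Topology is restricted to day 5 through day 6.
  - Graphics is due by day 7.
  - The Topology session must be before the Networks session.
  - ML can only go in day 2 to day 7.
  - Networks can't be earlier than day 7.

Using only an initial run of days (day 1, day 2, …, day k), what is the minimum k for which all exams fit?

8 days

The precedence chain requires at least 2 distinct days.
With at most 1 per day and 8 exams, at least 8 days are needed.
Ethics can't be placed before day 8, so the schedule must run through at least day 8.
8 works (last occupied day: day 8): for example ML -> day 2; Calculus -> day 1; Ethics -> day 8; Graphics -> day 3; Robotics -> day 4; Networks -> day 7; Logic -> day 6; Topology -> day 5.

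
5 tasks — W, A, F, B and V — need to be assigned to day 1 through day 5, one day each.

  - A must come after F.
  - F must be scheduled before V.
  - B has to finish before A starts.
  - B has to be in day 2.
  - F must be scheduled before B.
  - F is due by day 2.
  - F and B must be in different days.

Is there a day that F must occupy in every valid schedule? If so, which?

day 1

F's window is day 1–day 2.
B is fixed at day 2, and F can't share a day with B.
So F must be day 1.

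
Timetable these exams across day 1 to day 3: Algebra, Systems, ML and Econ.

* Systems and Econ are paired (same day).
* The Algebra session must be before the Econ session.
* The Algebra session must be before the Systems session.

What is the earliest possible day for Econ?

Precedence pushes Econ to at least day 2.
Econ at day 2 is achievable: Systems=day 2; Econ=day 2; Algebra=day 1; ML=day 1.

day 2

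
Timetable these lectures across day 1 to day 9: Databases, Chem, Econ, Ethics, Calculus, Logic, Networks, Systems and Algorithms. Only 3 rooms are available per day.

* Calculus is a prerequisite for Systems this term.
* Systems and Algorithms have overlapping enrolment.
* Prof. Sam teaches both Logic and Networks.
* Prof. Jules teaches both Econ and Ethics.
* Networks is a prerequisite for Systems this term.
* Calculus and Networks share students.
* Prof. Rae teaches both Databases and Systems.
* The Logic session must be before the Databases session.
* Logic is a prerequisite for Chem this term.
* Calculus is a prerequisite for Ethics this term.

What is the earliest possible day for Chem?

day 2

Precedence pushes Chem to at least day 2.
Chem at day 2 is achievable: Algorithms -> day 4, Calculus -> day 1, Networks -> day 2, Databases -> day 2, Chem -> day 2, Logic -> day 1, Econ -> day 1, Systems -> day 3, Ethics -> day 3.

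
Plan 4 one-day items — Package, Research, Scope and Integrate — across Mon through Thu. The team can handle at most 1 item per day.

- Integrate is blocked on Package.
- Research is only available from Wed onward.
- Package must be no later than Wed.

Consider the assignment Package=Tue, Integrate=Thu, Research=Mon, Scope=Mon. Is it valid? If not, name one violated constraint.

Integrate is blocked on Package — holds.
Package must be no later than Wed — holds.
The team can handle at most 1 item per day — violated.
Research is only available from Wed onward — violated.

No — it violates: Research is only available from Wed onward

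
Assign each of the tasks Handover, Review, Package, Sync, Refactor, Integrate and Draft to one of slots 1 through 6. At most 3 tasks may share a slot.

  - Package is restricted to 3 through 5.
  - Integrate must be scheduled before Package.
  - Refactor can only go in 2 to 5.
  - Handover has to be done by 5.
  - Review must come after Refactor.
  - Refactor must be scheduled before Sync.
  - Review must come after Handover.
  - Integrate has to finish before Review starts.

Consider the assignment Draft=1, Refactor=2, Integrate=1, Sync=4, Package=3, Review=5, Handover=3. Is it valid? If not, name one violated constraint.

Refactor can only go in 2 to 5 — holds.
Handover has to be done by 5 — holds.
At most 3 tasks may share a slot — holds.
Review must come after Handover — holds.
Integrate has to finish before Review starts — holds.
Refactor must be scheduled before Sync — holds.
Integrate must be scheduled before Package — holds.
Package is restricted to 3 through 5 — holds.
Review must come after Refactor — holds.

Yes, all constraints hold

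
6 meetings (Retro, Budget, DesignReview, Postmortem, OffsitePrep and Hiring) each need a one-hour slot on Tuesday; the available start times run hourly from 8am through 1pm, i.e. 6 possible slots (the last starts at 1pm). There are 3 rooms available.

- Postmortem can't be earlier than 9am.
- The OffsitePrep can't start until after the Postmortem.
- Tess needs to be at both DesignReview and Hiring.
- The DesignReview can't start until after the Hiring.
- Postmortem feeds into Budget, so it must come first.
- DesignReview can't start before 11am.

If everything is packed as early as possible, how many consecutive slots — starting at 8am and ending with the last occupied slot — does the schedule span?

The precedence chain requires at least 2 distinct slots.
With at most 3 per slot and 6 meetings, at least 2 slots are needed.
DesignReview can't be placed before 11am — that is slot 4 counting from 8am — so the schedule must run through at least 4 slots.
4 works (last occupied slot: 11am): for example Budget in 10am, Retro in 8am, OffsitePrep in 10am, Postmortem in 9am, Hiring in 8am, DesignReview in 11am.

4 slots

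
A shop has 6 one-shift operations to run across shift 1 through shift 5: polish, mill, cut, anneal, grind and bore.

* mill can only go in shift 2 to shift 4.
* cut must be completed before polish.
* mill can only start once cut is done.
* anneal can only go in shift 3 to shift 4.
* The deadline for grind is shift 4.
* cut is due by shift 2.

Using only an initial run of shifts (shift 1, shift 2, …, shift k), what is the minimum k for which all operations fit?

The precedence chain requires at least 2 distinct shifts.
anneal can't be placed before shift 3, so the schedule must run through at least shift 3.
3 works (last occupied shift: shift 3): for example mill -> shift 2; anneal -> shift 3; polish -> shift 2; bore -> shift 1; cut -> shift 1; grind -> shift 1.

3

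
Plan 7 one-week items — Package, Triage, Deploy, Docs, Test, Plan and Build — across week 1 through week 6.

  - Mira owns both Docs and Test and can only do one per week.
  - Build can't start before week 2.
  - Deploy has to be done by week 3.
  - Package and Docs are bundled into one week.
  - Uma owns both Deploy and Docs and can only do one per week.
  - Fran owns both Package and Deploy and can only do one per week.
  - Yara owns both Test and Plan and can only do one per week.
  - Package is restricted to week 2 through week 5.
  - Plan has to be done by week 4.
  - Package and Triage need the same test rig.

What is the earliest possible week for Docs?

week 2

Docs must be in the same week as Package, which can't be before week 2, so Docs is at least week 2; Docs must be in the same week as Package, which can't be after week 5, so Docs is at most week 5.
Docs at week 2 is achievable: Build in week 2, Deploy in week 1, Test in week 3, Package in week 2, Plan in week 1, Docs in week 2, Triage in week 1.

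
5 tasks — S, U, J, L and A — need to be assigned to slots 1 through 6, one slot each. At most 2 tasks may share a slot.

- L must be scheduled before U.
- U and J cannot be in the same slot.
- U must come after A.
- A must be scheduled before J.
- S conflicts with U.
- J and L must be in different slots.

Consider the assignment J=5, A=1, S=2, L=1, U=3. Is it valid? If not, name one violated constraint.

U and J cannot be in the same slot — holds.
U must come after A — holds.
L must be scheduled before U — holds.
At most 2 tasks may share a slot — holds.
A must be scheduled before J — holds.
S conflicts with U — holds.
J and L must be in different slots — holds.

Yes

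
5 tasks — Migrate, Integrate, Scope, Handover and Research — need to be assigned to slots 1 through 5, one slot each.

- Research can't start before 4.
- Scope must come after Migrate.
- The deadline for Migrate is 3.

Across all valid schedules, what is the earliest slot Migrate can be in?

Migrate's own window allows nothing later than 3.
Migrate at 1 is achievable: Research=4; Handover=1; Scope=2; Integrate=1; Migrate=1.

1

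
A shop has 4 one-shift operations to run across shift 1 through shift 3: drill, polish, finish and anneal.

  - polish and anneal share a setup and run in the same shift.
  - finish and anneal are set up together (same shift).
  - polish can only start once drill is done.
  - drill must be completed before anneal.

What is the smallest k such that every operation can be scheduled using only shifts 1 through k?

2 shifts

The precedence chain requires at least 2 distinct shifts.
2 works (last occupied shift: shift 2): for example finish -> shift 2, drill -> shift 1, polish -> shift 2, anneal -> shift 2.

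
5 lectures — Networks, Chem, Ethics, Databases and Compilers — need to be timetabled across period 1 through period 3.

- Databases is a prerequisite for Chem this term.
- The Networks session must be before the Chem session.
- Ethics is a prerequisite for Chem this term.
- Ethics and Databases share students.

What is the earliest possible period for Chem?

Precedence pushes Chem to at least period 2.
Chem at period 3 is achievable: Ethics in period 1, Chem in period 3, Compilers in period 1, Networks in period 1, Databases in period 2.
Nothing earlier works — the conflict constraints rule out every period before period 3.

period 3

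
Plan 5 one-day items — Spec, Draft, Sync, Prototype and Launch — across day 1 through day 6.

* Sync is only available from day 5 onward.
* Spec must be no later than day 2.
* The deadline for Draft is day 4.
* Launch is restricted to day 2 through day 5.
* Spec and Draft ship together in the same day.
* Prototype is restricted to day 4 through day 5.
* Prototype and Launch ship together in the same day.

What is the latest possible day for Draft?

Draft's own window allows nothing later than day 4; Draft must be in the same day as Spec, which can't be after day 2, so Draft is at most day 2.
Draft at day 2 is achievable: Prototype in day 4, Spec in day 2, Launch in day 4, Draft in day 2, Sync in day 5.

day 2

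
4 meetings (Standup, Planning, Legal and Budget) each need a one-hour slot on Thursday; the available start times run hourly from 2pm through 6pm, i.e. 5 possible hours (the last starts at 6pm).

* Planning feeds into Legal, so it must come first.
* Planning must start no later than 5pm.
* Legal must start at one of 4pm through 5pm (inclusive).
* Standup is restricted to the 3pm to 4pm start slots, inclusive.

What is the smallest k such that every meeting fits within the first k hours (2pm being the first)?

The precedence chain requires at least 2 distinct hours.
Legal can't be placed before 4pm — that is hour 3 counting from 2pm — so the schedule must run through at least 3 hours.
3 works (last occupied hour: 4pm): for example Budget=2pm, Planning=2pm, Standup=3pm, Legal=4pm.

3 hours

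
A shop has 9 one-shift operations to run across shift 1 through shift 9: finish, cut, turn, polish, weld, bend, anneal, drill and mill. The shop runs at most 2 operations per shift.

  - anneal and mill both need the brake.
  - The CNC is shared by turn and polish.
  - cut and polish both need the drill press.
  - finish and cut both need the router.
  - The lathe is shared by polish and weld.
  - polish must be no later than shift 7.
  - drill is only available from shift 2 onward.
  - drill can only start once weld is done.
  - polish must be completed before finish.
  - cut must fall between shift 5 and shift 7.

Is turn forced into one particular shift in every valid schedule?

turn can be shift 1 (e.g. turn=shift 1; mill=shift 5; finish=shift 3; weld=shift 1; bend=shift 3; drill=shift 2; anneal=shift 4; polish=shift 2; cut=shift 5) or shift 2 (e.g. polish=shift 1, cut=shift 5, weld=shift 2, turn=shift 2, bend=shift 1, anneal=shift 4, drill=shift 3, finish=shift 3, mill=shift 5).

No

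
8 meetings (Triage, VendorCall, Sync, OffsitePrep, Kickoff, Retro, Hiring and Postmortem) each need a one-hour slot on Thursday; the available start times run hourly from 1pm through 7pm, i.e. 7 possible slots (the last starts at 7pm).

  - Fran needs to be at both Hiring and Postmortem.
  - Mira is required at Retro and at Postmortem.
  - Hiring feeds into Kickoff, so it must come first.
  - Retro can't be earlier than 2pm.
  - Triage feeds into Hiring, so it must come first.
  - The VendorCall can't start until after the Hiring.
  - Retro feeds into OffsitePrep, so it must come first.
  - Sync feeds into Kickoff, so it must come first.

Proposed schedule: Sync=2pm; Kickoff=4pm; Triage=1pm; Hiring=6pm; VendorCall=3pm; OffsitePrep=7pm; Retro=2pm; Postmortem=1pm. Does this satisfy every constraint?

Retro can't be earlier than 2pm — holds.
Triage feeds into Hiring, so it must come first — holds.
Fran needs to be at both Hiring and Postmortem — holds.
Retro feeds into OffsitePrep, so it must come first — holds.
Mira is required at Retro and at Postmortem — holds.
Hiring feeds into Kickoff, so it must come first — violated.
The VendorCall can't start until after the Hiring — violated.
Sync feeds into Kickoff, so it must come first — holds.

Invalid. The VendorCall can't start until after the Hiring.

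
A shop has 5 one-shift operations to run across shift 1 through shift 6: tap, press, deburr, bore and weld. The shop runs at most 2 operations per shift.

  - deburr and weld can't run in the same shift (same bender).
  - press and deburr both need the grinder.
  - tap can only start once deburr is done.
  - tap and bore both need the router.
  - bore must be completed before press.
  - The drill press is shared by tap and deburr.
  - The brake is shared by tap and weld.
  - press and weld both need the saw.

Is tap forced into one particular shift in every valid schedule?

tap can be shift 2 (e.g. deburr -> shift 1, tap -> shift 2, bore -> shift 1, weld -> shift 3, press -> shift 2) or shift 3 (e.g. deburr in shift 1; bore in shift 1; weld in shift 4; tap in shift 3; press in shift 2).

No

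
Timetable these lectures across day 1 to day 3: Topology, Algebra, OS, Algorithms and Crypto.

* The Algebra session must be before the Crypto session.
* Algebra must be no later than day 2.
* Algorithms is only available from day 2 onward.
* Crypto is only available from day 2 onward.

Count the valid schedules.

Splitting on Topology: it can be day 1 (18), day 2 (18), day 3 (18). Listing each branch's schedules as (Algebra, OS, Algorithms, Crypto) by day number:
Topology=day 1: (1,1,2,2) (1,1,2,3) (1,1,3,2) (1,1,3,3) (1,2,2,2) (1,2,2,3) (1,2,3,2) (1,2,3,3) (1,3,2,2) (1,3,2,3) (1,3,3,2) (1,3,3,3) (2,1,2,3) (2,1,3,3) (2,2,2,3) (2,2,3,3) (2,3,2,3) (2,3,3,3) — 18.
Topology=day 2: (1,1,2,2) (1,1,2,3) (1,1,3,2) (1,1,3,3) (1,2,2,2) (1,2,2,3) (1,2,3,2) (1,2,3,3) (1,3,2,2) (1,3,2,3) (1,3,3,2) (1,3,3,3) (2,1,2,3) (2,1,3,3) (2,2,2,3) (2,2,3,3) (2,3,2,3) (2,3,3,3) — 18.
Topology=day 3: (1,1,2,2) (1,1,2,3) (1,1,3,2) (1,1,3,3) (1,2,2,2) (1,2,2,3) (1,2,3,2) (1,2,3,3) (1,3,2,2) (1,3,2,3) (1,3,3,2) (1,3,3,3) (2,1,2,3) (2,1,3,3) (2,2,2,3) (2,2,3,3) (2,3,2,3) (2,3,3,3) — 18.
Summing: 18 + 18 + 18 = 54.

54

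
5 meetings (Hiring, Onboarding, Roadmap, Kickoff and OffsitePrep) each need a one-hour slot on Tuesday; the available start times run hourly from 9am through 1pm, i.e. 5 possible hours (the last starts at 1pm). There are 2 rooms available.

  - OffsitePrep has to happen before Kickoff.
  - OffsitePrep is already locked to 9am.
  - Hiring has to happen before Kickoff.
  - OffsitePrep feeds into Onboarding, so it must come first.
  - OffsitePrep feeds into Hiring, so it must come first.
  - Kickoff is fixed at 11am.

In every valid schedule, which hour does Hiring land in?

OffsitePrep is fixed at 9am and must come before Hiring, so Hiring is at least 10am.
Kickoff is fixed at 11am and must come after Hiring, so Hiring is at most 10am.
So Hiring must be 10am.

10am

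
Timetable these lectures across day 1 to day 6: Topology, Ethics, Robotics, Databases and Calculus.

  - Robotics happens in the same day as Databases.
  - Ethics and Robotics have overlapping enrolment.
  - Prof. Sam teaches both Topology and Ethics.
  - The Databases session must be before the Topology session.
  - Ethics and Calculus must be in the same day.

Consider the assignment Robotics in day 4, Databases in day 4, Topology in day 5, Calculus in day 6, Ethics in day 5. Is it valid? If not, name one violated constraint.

No. Prof. Sam teaches both Topology and Ethics is not satisfied.

The Databases session must be before the Topology session — holds.
Ethics and Robotics have overlapping enrolment — holds.
Robotics happens in the same day as Databases — holds.
Ethics and Calculus must be in the same day — violated.
Prof. Sam teaches both Topology and Ethics — violated.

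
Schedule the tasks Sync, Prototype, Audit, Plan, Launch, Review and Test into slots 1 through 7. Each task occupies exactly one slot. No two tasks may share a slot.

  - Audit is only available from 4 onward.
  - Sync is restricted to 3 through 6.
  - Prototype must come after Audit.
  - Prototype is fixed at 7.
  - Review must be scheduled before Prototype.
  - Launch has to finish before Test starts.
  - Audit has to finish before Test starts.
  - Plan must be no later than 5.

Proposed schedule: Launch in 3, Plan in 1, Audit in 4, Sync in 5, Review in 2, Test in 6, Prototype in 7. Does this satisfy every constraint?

Prototype must come after Audit — holds.
Audit is only available from 4 onward — holds.
No two tasks may share a slot — holds.
Launch has to finish before Test starts — holds.
Audit has to finish before Test starts — holds.
Review must be scheduled before Prototype — holds.
Plan must be no later than 5 — holds.
Sync is restricted to 3 through 6 — holds.
Prototype is fixed at 7 — holds.

Valid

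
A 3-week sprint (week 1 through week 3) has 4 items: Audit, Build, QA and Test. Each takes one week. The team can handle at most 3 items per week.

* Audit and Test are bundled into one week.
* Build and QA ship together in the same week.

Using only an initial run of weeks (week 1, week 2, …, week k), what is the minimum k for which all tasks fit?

With at most 3 per week and 4 tasks, at least 2 weeks are needed.
2 works (last occupied week: week 2): for example Build=week 2, Audit=week 1, Test=week 1, QA=week 2.

2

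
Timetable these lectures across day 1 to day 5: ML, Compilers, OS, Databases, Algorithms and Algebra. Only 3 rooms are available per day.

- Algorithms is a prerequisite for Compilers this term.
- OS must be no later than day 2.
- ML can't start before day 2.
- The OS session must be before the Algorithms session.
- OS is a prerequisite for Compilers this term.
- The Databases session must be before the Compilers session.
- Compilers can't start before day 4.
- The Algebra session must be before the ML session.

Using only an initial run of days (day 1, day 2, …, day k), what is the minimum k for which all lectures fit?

The precedence chain requires at least 3 distinct days.
With at most 3 per day and 6 lectures, at least 2 days are needed.
Compilers can't be placed before day 4, so the schedule must run through at least day 4.
4 works (last occupied day: day 4): for example Databases in day 1, OS in day 1, Compilers in day 4, ML in day 2, Algebra in day 1, Algorithms in day 2.

4 days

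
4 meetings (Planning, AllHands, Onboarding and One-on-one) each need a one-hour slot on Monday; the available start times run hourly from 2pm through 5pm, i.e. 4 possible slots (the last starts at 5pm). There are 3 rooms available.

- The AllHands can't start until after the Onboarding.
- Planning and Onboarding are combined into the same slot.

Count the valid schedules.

24

Splitting on Planning: it can be 2pm (12), 3pm (8), 4pm (4). Listing each branch's schedules as (AllHands, Onboarding, One-on-one):
Planning=2pm: (3pm,2pm,2pm) (3pm,2pm,3pm) (3pm,2pm,4pm) (3pm,2pm,5pm) (4pm,2pm,2pm) (4pm,2pm,3pm) (4pm,2pm,4pm) (4pm,2pm,5pm) (5pm,2pm,2pm) (5pm,2pm,3pm) (5pm,2pm,4pm) (5pm,2pm,5pm) — 12.
Planning=3pm: (4pm,3pm,2pm) (4pm,3pm,3pm) (4pm,3pm,4pm) (4pm,3pm,5pm) (5pm,3pm,2pm) (5pm,3pm,3pm) (5pm,3pm,4pm) (5pm,3pm,5pm) — 8.
Planning=4pm: (5pm,4pm,2pm) (5pm,4pm,3pm) (5pm,4pm,4pm) (5pm,4pm,5pm) — 4.
Summing: 12 + 8 + 4 = 24.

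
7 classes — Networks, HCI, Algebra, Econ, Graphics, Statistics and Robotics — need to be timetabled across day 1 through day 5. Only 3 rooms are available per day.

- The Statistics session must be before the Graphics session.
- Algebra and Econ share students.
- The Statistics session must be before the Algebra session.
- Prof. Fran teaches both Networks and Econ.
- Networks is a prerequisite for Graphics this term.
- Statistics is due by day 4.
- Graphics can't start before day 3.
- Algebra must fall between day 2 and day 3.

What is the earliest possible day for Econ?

Econ at day 1 is achievable: Graphics=day 3; Robotics=day 2; Econ=day 1; Statistics=day 1; Algebra=day 2; HCI=day 1; Networks=day 2.

day 1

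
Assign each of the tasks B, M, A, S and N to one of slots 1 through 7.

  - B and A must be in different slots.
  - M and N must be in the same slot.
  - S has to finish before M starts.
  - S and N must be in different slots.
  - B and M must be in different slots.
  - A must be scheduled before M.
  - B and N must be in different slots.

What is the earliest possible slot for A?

1

Downstream work caps A at 6.
A at 1 is achievable: N -> 2; S -> 1; A -> 1; B -> 3; M -> 2.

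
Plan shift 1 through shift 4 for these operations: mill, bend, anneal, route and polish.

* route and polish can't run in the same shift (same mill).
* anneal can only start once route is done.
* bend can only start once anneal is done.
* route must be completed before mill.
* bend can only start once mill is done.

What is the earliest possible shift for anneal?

shift 2

Precedence pushes anneal to at least shift 2; downstream work caps anneal at shift 3.
anneal at shift 2 is achievable: anneal -> shift 2; route -> shift 1; bend -> shift 3; mill -> shift 2; polish -> shift 2.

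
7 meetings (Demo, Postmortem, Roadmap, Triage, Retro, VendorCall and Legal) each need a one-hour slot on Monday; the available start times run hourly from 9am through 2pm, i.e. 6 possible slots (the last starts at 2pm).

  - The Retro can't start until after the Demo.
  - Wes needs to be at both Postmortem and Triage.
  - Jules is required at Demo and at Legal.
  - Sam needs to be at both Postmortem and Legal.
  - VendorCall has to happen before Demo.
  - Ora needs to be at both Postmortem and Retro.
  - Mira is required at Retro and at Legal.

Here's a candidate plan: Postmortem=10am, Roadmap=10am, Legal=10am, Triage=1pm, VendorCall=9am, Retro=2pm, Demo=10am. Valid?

No. Jules is required at Demo and at Legal is not satisfied.

Wes needs to be at both Postmortem and Triage — holds.
Mira is required at Retro and at Legal — holds.
The Retro can't start until after the Demo — holds.
Sam needs to be at both Postmortem and Legal — violated.
Jules is required at Demo and at Legal — violated.
VendorCall has to happen before Demo — holds.
Ora needs to be at both Postmortem and Retro — holds.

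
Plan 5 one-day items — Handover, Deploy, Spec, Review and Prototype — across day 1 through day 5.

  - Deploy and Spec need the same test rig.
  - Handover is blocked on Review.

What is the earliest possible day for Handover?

Precedence pushes Handover to at least day 2.
Handover at day 2 is achievable: Deploy -> day 1, Handover -> day 2, Prototype -> day 1, Spec -> day 2, Review -> day 1.

day 2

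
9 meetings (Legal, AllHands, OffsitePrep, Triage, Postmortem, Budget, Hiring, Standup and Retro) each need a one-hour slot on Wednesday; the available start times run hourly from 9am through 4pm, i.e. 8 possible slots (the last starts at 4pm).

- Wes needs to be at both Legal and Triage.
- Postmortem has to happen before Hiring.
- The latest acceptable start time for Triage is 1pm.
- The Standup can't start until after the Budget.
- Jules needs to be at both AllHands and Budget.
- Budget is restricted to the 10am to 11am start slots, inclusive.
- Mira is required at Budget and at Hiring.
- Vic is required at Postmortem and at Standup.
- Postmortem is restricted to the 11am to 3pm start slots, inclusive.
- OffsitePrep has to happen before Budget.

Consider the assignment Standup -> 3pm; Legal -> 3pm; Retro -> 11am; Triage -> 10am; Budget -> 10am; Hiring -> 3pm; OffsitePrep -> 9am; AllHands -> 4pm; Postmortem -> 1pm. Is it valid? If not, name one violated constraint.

Valid

Mira is required at Budget and at Hiring — holds.
Wes needs to be at both Legal and Triage — holds.
The latest acceptable start time for Triage is 1pm — holds.
Postmortem is restricted to the 11am to 3pm start slots, inclusive — holds.
OffsitePrep has to happen before Budget — holds.
The Standup can't start until after the Budget — holds.
Jules needs to be at both AllHands and Budget — holds.
Budget is restricted to the 10am to 11am start slots, inclusive — holds.
Postmortem has to happen before Hiring — holds.
Vic is required at Postmortem and at Standup — holds.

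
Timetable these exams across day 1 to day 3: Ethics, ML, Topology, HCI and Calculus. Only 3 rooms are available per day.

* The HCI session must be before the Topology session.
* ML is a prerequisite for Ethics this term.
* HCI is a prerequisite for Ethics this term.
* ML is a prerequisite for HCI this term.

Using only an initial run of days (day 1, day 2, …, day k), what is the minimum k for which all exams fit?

3 days

The precedence chain requires at least 3 distinct days.
With at most 3 per day and 5 exams, at least 2 days are needed.
3 works (last occupied day: day 3): for example HCI=day 2, Calculus=day 1, Topology=day 3, ML=day 1, Ethics=day 3.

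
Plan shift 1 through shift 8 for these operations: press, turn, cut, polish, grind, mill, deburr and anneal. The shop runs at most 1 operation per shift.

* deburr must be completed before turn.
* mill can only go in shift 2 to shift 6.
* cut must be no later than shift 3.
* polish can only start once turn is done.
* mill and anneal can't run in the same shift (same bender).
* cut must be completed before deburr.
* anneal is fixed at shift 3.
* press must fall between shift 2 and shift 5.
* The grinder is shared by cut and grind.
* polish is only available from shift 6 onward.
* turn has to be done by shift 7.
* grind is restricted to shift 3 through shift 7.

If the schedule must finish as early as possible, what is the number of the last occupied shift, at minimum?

The precedence chain requires at least 4 distinct shifts.
With at most 1 per shift and 8 operations, at least 8 shifts are needed.
polish can't be placed before shift 6, so the schedule must run through at least shift 6.
8 works (last occupied shift: shift 8): for example anneal -> shift 3, polish -> shift 8, mill -> shift 5, cut -> shift 1, grind -> shift 4, press -> shift 2, turn -> shift 7, deburr -> shift 6.

shift 8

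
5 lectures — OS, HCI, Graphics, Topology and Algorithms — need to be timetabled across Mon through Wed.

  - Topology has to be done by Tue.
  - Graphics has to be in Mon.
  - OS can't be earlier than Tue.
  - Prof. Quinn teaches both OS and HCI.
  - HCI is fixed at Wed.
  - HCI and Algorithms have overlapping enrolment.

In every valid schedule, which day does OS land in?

Tue

OS's window is Tue–Wed.
HCI is fixed at Wed, and OS can't share a day with HCI.
So OS must be Tue.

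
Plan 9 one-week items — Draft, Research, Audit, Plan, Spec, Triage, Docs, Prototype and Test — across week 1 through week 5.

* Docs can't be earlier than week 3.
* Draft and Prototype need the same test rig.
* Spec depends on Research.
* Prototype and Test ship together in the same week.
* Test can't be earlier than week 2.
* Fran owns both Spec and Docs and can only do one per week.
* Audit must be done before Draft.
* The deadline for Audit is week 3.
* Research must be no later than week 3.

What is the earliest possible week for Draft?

Precedence pushes Draft to at least week 2.
Draft at week 2 is achievable: Triage=week 1; Docs=week 3; Prototype=week 3; Plan=week 1; Test=week 3; Draft=week 2; Research=week 1; Spec=week 2; Audit=week 1.

week 2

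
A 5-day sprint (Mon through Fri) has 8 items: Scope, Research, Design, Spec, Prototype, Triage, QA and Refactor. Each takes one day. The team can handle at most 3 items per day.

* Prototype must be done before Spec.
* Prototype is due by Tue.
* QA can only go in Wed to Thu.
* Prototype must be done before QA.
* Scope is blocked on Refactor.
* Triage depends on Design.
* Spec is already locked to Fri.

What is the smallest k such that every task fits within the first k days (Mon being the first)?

The precedence chain requires at least 2 distinct days.
With at most 3 per day and 8 tasks, at least 3 days are needed.
Spec can't be placed before Fri — that is day 5 counting from Mon — so the schedule must run through at least 5 days.
5 works (last occupied day: Fri): for example QA in Wed, Research in Tue, Spec in Fri, Design in Mon, Refactor in Mon, Scope in Tue, Triage in Tue, Prototype in Mon.

5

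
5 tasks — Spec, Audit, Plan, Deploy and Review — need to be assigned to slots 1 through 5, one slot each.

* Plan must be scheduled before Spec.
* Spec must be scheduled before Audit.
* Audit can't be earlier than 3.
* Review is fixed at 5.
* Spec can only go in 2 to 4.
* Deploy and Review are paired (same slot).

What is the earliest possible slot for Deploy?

5

Deploy must be in the same slot as Review, which can't be before 5, so Deploy is at least 5.
Deploy at 5 is achievable: Audit=3, Deploy=5, Review=5, Plan=1, Spec=2.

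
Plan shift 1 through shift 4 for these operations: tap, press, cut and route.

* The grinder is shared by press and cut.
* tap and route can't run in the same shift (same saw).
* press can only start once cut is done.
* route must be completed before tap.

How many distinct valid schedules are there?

36

Splitting on tap: it can be shift 2 (6), shift 3 (12), shift 4 (18). Listing each branch's schedules as (press, cut, route) by shift number:
tap=shift 2: (2,1,1) (3,1,1) (3,2,1) (4,1,1) (4,2,1) (4,3,1) — 6.
tap=shift 3: (2,1,1) (2,1,2) (3,1,1) (3,1,2) (3,2,1) (3,2,2) (4,1,1) (4,1,2) (4,2,1) (4,2,2) (4,3,1) (4,3,2) — 12.
tap=shift 4: (2,1,1) (2,1,2) (2,1,3) (3,1,1) (3,1,2) (3,1,3) (3,2,1) (3,2,2) (3,2,3) (4,1,1) (4,1,2) (4,1,3) (4,2,1) (4,2,2) (4,2,3) (4,3,1) (4,3,2) (4,3,3) — 18.
Summing: 6 + 12 + 18 = 36.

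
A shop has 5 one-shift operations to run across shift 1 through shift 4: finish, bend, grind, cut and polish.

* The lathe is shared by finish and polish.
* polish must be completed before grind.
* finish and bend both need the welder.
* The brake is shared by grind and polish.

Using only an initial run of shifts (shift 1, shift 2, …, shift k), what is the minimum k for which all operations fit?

The precedence chain requires at least 2 distinct shifts.
2 works (last occupied shift: shift 2): for example grind -> shift 2, finish -> shift 2, cut -> shift 1, polish -> shift 1, bend -> shift 1.

2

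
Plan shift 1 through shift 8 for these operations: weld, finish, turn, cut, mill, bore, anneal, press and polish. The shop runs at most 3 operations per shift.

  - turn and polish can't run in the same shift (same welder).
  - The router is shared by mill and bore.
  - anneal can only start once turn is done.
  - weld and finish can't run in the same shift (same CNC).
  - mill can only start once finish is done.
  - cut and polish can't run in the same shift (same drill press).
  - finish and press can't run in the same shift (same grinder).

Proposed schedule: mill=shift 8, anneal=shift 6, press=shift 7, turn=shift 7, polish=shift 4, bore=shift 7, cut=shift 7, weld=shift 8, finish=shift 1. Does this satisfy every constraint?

Invalid. The shop runs at most 3 operations per shift.

The router is shared by mill and bore — holds.
mill can only start once finish is done — holds.
finish and press can't run in the same shift (same grinder) — holds.
weld and finish can't run in the same shift (same CNC) — holds.
anneal can only start once turn is done — violated.
turn and polish can't run in the same shift (same welder) — holds.
cut and polish can't run in the same shift (same drill press) — holds.
The shop runs at most 3 operations per shift — violated.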